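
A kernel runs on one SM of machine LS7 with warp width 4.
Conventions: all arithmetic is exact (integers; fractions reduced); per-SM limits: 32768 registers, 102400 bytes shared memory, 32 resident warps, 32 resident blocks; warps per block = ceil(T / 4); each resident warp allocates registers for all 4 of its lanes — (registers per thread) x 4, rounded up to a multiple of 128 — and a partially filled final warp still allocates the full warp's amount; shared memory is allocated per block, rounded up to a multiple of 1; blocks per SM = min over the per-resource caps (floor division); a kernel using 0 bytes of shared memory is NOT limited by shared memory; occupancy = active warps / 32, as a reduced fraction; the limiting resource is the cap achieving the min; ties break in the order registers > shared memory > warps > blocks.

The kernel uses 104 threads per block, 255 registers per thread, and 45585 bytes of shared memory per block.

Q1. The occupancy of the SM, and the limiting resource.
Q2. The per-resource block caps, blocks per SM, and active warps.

Answer: occupancy 13/16, limited by registers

registers: 1 block
shared memory: 2 blocks
warps: 1 block
blocks: 32 blocks

Answer: 1 block, 26 active warps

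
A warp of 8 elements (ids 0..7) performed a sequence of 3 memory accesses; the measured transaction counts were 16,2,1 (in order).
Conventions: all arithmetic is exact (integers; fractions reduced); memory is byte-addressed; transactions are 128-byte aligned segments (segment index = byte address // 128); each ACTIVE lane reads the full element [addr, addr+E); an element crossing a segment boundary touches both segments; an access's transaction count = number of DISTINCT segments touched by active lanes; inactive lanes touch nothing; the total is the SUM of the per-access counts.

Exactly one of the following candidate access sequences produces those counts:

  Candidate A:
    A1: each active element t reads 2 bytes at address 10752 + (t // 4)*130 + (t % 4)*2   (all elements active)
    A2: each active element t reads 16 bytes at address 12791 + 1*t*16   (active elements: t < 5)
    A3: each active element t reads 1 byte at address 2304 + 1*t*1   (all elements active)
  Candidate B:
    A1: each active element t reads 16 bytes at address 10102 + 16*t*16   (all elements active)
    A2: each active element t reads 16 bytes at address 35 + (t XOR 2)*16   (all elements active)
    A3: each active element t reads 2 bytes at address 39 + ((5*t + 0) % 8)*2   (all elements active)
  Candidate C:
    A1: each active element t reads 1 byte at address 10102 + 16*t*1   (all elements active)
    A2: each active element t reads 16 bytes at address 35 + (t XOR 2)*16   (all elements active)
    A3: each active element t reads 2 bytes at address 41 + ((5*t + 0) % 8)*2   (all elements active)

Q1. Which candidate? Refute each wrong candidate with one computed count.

A: A1 gives 2 transactions, not 16
C: A1 gives 2 transactions, not 16
B: all counts match (16,2,1)

Answer: B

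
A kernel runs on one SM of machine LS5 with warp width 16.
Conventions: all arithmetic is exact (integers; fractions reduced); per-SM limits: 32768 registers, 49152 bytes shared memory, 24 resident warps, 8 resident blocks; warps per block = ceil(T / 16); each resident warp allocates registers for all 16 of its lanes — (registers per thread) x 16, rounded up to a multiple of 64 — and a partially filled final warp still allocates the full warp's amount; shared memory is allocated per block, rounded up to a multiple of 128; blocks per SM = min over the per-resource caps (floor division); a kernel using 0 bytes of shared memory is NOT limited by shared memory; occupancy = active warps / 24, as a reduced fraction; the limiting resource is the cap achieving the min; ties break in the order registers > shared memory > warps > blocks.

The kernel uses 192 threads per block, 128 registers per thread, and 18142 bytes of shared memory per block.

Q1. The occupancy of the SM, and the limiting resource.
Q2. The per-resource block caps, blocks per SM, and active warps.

Answer: occupancy 1/2, limited by registers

registers: 1 block
shared memory: 2 blocks
warps: 2 blocks
blocks: 8 blocks

Answer: 1 block, 12 active warps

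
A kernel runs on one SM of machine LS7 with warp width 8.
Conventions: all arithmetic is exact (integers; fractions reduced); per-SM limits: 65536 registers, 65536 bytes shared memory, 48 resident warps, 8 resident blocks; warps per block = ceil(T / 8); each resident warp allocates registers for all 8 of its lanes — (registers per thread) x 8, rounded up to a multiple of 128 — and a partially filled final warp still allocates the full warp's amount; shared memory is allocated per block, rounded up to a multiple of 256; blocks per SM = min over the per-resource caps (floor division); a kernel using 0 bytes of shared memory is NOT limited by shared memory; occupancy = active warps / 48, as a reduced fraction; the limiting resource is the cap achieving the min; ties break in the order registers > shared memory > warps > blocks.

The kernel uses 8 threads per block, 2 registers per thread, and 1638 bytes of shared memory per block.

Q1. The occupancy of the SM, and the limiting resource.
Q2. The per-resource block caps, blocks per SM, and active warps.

Answer: occupancy 1/6, limited by blocks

registers: 512 blocks
shared memory: 36 blocks
warps: 48 blocks
blocks: 8 blocks

Answer: 8 blocks, 8 active warps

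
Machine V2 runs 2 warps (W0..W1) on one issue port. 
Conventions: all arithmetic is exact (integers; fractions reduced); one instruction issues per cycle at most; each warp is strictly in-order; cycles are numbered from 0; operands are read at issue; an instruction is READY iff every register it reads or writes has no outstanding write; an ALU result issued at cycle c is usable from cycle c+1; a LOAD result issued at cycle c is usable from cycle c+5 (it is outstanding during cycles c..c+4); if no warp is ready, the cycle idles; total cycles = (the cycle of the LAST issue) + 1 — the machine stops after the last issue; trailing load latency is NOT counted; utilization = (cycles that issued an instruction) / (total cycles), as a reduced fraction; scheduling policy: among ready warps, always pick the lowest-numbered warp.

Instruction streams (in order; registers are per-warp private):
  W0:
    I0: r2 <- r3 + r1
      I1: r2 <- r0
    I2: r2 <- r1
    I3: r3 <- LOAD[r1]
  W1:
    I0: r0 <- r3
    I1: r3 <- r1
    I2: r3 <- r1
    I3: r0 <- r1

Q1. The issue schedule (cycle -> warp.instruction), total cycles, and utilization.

cycle 0: W0.I0
cycle 1: W0.I1
cycle 2: W0.I2
cycle 3: W0.I3
cycle 4: W1.I0
cycle 5: W1.I1
cycle 6: W1.I2
cycle 7: W1.I3

Answer: 8 cycles, utilization 1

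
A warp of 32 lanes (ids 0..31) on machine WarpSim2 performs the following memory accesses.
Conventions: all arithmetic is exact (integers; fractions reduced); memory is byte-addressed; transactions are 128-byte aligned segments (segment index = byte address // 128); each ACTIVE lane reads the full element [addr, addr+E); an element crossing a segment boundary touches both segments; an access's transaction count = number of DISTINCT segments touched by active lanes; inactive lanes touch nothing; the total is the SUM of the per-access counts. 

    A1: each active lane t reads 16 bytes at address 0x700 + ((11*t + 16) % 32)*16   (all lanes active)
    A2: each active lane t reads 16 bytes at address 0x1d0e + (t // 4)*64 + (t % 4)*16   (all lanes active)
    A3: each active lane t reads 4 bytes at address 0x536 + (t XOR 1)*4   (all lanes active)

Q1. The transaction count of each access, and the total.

A1: 4 transactions
A2: 5 transactions
A3: 2 transactions

Answer: 4,5,2; total 11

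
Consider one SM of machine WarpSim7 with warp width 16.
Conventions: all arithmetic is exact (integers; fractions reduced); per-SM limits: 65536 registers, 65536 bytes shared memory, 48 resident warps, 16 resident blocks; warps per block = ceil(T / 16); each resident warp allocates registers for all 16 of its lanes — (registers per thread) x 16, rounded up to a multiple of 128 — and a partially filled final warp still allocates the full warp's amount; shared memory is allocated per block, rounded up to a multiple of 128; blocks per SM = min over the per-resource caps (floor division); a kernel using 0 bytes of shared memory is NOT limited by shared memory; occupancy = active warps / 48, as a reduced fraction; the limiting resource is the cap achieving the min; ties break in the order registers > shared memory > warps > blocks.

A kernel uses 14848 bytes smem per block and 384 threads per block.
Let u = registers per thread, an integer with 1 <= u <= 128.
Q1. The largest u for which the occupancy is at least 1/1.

Answer: u = 80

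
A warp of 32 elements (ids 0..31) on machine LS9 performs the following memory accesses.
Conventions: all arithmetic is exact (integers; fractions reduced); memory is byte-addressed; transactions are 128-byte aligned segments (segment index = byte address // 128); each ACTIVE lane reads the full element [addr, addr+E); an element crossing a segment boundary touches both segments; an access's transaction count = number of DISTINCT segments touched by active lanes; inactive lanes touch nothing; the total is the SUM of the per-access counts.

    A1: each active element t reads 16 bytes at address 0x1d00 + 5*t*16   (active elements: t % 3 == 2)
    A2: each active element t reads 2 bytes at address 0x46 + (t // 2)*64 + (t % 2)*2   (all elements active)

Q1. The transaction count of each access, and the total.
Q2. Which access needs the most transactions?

A1: 10 transactions
A2: 9 transactions

Answer: 10,9; total 19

Answer: A1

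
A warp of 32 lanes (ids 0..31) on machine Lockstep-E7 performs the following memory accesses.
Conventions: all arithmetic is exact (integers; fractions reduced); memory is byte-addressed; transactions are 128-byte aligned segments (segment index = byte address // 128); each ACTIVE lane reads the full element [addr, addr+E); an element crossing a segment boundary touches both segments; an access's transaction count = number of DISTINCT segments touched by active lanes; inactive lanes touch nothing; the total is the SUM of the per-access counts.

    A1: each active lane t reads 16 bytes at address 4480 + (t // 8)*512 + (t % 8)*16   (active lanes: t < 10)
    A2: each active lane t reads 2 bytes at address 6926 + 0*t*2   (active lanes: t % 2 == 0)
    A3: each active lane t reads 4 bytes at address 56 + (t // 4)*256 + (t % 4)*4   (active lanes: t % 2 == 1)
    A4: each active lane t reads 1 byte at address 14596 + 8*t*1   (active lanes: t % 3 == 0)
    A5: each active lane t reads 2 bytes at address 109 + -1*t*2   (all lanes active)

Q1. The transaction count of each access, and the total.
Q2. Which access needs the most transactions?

A1: 2 transactions
A2: 1 transaction
A3: 8 transactions
A4: 2 transactions
A5: 1 transaction

Answer: 2,1,8,2,1; total 14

Answer: A3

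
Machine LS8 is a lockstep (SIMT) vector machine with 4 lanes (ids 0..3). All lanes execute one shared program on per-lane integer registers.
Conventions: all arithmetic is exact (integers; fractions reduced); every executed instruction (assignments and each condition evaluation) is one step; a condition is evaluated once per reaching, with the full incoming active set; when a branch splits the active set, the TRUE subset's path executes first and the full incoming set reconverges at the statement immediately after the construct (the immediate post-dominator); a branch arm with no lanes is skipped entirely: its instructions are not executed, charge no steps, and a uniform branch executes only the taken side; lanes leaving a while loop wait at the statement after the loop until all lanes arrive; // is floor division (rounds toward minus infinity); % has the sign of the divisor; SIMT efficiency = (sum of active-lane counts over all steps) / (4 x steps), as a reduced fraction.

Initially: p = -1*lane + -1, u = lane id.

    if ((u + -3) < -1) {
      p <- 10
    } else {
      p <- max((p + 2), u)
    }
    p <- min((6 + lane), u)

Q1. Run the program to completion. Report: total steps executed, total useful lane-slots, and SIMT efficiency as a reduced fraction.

Answer: 4 steps, 12 useful, 3/4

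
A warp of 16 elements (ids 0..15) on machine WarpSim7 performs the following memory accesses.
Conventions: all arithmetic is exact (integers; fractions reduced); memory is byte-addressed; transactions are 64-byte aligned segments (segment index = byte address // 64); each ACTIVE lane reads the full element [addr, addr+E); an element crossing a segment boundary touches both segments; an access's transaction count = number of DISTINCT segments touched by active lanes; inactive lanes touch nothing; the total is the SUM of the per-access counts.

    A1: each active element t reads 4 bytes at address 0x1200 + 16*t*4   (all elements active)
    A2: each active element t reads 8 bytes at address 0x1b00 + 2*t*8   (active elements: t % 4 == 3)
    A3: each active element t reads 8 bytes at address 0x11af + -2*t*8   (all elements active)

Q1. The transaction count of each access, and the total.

A1: 16 transactions
A2: 4 transactions
A3: 5 transactions

Answer: 16,4,5; total 25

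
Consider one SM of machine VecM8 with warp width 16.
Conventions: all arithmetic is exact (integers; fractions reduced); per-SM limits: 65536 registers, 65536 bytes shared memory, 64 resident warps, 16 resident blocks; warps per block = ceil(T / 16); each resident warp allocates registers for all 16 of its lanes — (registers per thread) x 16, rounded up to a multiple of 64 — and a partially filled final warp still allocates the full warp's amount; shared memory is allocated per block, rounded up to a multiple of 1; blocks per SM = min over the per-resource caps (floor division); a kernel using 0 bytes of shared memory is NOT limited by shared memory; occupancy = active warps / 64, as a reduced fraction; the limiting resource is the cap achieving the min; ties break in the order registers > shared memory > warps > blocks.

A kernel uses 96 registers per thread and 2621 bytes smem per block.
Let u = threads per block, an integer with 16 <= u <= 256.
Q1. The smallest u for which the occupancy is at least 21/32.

Answer: u = 33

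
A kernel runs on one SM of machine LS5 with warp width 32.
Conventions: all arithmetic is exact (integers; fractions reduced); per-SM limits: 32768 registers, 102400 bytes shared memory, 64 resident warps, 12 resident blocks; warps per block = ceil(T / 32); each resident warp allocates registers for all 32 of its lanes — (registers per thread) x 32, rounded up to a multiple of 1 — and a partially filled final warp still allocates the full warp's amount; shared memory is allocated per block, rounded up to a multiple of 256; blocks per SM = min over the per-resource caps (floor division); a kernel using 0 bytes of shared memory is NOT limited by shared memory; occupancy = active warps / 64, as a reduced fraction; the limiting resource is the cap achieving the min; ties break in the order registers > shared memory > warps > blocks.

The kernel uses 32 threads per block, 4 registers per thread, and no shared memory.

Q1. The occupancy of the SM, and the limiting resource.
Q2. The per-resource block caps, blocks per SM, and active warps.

Answer: occupancy 3/16, limited by blocks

registers: 256 blocks
shared memory: no limit (kernel uses none)
warps: 64 blocks
blocks: 12 blocks

Answer: 12 blocks, 12 active warps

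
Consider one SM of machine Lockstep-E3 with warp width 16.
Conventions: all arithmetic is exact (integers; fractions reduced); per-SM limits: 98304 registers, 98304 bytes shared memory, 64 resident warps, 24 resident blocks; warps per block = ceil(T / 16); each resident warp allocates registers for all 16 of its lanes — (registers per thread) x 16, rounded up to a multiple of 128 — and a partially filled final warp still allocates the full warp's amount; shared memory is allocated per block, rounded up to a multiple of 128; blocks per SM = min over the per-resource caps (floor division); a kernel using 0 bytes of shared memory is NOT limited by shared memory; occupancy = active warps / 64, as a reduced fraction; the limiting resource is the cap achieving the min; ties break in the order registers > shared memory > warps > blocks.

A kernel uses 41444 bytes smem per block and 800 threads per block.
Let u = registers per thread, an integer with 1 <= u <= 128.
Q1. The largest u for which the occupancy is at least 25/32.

Answer: u = 120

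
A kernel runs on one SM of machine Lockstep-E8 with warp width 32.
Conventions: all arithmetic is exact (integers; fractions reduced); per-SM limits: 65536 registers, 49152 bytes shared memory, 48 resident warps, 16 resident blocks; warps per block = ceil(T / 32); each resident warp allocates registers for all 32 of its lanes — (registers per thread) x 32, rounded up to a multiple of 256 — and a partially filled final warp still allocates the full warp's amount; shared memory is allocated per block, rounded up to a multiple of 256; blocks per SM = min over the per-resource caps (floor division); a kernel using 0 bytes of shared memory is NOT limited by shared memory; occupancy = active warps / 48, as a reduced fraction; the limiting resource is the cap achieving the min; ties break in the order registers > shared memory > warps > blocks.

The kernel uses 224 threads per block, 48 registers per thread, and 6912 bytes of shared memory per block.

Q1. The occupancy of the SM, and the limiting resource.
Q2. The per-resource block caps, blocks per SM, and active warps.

Answer: occupancy 7/8, limited by registers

registers: 6 blocks
shared memory: 7 blocks
warps: 6 blocks
blocks: 16 blocks

Answer: 6 blocks, 42 active warps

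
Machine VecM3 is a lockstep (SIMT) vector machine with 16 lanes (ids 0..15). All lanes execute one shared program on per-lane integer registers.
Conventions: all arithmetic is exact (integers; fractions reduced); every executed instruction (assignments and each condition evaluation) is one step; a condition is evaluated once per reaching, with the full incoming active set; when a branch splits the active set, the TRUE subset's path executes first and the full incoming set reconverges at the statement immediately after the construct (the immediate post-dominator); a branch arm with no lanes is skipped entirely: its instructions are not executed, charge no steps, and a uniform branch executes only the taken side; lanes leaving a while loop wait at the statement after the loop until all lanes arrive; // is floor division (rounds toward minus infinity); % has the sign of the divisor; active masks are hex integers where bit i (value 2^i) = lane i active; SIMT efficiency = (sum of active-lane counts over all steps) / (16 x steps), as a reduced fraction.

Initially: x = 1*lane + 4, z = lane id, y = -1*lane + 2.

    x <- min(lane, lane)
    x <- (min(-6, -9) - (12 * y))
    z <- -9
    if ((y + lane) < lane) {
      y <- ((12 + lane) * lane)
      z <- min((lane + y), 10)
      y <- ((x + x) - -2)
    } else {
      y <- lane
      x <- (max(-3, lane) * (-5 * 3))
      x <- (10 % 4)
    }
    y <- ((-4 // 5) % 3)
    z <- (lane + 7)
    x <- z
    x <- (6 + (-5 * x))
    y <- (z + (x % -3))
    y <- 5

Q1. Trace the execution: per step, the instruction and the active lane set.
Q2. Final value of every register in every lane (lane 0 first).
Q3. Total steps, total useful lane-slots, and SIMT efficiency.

step 0: x <- min(lane, lane)         0xffff
step 1: x <- (min(-6, -9) - (12 * y)) 0xffff
step 2: z <- -9                      0xffff
step 3: eval ((y + lane) < lane)     0xffff
step 4: y <- ((12 + lane) * lane)    0xfff8
step 5: z <- min((lane + y), 10)     0xfff8
step 6: y <- ((x + x) - -2)          0xfff8
step 7: y <- lane                    0x0007
step 8: x <- (max(-3, lane) * (-5 * 3)) 0x0007
step 9: x <- (10 % 4)                0x0007
step 10: y <- ((-4 // 5) % 3)         0xffff
step 11: z <- (lane + 7)              0xffff
step 12: x <- z                       0xffff
step 13: x <- (6 + (-5 * x))          0xffff
step 14: y <- (z + (x % -3))          0xffff
step 15: y <- 5                       0xffff

Answer: 16 steps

x: -29,-34,-39,-44,-49,-54,-59,-64,-69,-74,-79,-84,-89,-94,-99,-104
z: 7,8,9,10,11,12,13,14,15,16,17,18,19,20,21,22
y: 5,5,5,5,5,5,5,5,5,5,5,5,5,5,5,5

steps = 16; useful = 208; efficiency = 208/256 = 13/16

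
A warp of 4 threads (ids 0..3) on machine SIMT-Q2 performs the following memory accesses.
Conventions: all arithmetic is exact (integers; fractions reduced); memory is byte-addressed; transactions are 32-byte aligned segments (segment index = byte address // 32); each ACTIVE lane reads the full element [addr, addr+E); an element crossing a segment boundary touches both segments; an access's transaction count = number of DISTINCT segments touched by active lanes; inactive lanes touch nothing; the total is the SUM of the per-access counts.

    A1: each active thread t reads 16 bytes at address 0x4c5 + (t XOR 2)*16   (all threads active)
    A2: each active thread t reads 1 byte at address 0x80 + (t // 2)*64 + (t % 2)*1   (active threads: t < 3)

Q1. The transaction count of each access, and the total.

A1: 3 transactions
A2: 2 transactions

Answer: 3,2; total 5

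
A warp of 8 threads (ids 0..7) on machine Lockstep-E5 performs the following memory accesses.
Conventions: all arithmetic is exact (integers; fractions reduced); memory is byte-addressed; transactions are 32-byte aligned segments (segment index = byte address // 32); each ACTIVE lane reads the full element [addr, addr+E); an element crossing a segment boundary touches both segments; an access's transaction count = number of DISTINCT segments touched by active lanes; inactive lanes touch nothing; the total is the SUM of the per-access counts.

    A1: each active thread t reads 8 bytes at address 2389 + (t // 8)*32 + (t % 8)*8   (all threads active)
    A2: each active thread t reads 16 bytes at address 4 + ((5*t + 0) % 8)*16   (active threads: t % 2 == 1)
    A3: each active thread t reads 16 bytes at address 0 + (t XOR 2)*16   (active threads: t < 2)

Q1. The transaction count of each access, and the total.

A1: 3 transactions
A2: 5 transactions
A3: 1 transaction

Answer: 3,5,1; total 9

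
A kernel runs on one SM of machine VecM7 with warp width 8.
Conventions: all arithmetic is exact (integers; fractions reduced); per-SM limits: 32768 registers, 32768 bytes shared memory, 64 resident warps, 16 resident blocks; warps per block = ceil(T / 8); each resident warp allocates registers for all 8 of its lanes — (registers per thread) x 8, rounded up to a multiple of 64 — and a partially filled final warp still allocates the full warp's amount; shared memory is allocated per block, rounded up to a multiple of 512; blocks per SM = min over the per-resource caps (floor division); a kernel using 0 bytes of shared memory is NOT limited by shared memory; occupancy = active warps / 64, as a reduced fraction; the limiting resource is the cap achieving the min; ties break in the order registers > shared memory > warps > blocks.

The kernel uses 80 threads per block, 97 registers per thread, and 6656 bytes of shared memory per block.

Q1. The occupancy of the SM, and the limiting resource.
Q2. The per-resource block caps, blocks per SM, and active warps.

Answer: occupancy 15/32, limited by registers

registers: 3 blocks
shared memory: 4 blocks
warps: 6 blocks
blocks: 16 blocks

Answer: 3 blocks, 30 active warps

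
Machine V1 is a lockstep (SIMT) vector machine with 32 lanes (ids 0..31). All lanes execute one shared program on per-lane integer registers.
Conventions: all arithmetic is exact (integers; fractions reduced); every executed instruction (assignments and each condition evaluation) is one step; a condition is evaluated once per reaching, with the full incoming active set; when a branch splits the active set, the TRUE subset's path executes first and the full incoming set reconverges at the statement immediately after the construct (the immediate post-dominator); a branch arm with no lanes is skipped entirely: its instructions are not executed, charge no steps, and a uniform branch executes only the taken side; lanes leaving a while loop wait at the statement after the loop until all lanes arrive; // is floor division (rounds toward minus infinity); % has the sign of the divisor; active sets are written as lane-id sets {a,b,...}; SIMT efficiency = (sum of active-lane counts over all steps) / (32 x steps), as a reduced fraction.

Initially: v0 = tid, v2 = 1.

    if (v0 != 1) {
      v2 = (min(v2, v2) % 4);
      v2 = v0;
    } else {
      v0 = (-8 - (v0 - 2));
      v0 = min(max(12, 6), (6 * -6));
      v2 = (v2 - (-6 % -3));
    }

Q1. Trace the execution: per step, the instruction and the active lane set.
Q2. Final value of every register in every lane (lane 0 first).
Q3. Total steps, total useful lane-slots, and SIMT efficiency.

step 0: eval (v0 != 1)               {0,1,2,3,4,5,6,7,8,9,10,11,12,13,14,15,16,17,18,19,20,21,22,23,24,25,26,27,28,29,30,31}
step 1: v2 <- (min(v2, v2) % 4)      {0,2,3,4,5,6,7,8,9,10,11,12,13,14,15,16,17,18,19,20,21,22,23,24,25,26,27,28,29,30,31}
step 2: v2 <- v0                     {0,2,3,4,5,6,7,8,9,10,11,12,13,14,15,16,17,18,19,20,21,22,23,24,25,26,27,28,29,30,31}
step 3: v0 <- (-8 - (v0 - 2))        {1}
step 4: v0 <- min(max(12, 6), (6 * -6)) {1}
step 5: v2 <- (v2 - (-6 % -3))       {1}

Answer: 6 steps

v0: 0,-36,2,3,4,5,6,7,8,9,10,11,12,13,14,15,16,17,18,19,20,21,22,23,24,25,26,27,28,29,30,31
v2: 0,1,2,3,4,5,6,7,8,9,10,11,12,13,14,15,16,17,18,19,20,21,22,23,24,25,26,27,28,29,30,31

steps = 6; useful = 97; efficiency = 97/192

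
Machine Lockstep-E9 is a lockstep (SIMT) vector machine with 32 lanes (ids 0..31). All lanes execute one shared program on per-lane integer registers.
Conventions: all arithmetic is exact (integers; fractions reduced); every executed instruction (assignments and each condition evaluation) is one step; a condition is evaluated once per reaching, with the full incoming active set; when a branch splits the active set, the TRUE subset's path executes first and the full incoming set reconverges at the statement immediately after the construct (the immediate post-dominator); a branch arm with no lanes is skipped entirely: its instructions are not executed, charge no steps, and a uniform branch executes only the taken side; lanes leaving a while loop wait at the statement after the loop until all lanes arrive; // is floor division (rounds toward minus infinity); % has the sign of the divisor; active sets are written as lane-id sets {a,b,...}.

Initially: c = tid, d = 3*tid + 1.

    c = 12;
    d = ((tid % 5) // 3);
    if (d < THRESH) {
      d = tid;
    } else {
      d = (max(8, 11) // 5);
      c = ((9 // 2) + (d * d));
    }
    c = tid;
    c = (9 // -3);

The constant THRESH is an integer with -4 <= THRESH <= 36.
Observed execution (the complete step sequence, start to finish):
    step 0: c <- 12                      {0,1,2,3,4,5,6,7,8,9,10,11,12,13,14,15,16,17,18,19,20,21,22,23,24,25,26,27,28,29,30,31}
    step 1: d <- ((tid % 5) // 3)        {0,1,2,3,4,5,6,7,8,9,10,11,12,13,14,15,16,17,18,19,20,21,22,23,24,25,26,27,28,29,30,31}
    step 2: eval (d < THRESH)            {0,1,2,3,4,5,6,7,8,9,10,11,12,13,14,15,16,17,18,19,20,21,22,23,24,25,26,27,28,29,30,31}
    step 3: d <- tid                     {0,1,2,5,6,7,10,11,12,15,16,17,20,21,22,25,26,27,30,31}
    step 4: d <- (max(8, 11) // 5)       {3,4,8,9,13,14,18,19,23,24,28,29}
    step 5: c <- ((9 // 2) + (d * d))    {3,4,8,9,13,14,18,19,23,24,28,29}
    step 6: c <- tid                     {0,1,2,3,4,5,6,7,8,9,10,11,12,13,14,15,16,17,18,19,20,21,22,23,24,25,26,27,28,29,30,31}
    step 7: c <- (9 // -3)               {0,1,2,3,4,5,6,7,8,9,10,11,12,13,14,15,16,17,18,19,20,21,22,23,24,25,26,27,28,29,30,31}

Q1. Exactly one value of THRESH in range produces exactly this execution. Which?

Answer: THRESH = 1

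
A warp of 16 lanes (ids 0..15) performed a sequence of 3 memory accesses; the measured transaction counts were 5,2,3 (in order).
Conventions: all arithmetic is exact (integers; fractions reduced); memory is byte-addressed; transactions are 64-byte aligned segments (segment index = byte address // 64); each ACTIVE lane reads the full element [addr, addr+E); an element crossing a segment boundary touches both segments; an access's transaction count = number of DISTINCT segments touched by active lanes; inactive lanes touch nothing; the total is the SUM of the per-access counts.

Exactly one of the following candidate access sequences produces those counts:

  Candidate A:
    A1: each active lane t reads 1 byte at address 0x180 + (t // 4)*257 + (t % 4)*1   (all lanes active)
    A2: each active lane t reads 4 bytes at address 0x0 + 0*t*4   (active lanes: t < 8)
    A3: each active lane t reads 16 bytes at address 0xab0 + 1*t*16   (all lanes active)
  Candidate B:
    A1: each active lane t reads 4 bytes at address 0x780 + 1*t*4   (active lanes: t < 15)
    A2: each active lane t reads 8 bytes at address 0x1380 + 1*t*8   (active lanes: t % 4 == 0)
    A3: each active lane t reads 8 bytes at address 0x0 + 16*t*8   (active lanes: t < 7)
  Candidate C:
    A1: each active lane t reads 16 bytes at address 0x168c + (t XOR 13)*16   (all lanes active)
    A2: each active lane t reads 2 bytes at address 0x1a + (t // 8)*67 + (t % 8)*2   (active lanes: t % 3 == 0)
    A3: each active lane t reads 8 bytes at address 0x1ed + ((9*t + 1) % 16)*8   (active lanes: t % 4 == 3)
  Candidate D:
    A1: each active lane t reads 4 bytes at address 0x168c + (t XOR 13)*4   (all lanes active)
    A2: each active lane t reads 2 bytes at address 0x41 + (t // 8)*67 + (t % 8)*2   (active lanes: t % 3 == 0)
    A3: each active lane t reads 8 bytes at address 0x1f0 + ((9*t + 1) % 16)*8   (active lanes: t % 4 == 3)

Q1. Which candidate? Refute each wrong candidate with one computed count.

A: A1 gives 4 transactions, not 5
B: A1 gives 1 transaction, not 5
D: A1 gives 2 transactions, not 5
C: all counts match (5,2,3)

Answer: C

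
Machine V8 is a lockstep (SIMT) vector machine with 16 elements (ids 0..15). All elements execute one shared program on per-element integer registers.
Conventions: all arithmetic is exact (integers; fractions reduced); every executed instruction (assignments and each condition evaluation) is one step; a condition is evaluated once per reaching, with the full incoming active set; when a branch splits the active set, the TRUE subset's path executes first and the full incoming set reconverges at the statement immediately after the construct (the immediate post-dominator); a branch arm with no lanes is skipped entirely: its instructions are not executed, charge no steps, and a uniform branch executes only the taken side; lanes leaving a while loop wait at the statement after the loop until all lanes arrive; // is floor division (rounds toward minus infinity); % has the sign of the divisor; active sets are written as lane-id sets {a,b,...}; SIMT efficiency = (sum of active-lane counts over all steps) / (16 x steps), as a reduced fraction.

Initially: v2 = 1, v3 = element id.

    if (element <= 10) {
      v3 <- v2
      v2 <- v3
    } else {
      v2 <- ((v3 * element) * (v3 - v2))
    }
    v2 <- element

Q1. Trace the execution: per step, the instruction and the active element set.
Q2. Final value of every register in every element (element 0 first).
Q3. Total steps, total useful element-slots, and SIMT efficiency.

step 0: eval (element <= 10)         {0,1,2,3,4,5,6,7,8,9,10,11,12,13,14,15}
step 1: v3 <- v2                     {0,1,2,3,4,5,6,7,8,9,10}
step 2: v2 <- v3                     {0,1,2,3,4,5,6,7,8,9,10}
step 3: v2 <- ((v3 * element) * (v3 - v2)) {11,12,13,14,15}
step 4: v2 <- element                {0,1,2,3,4,5,6,7,8,9,10,11,12,13,14,15}

Answer: 5 steps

v2: 0,1,2,3,4,5,6,7,8,9,10,11,12,13,14,15
v3: 1,1,1,1,1,1,1,1,1,1,1,11,12,13,14,15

steps = 5; useful = 59; efficiency = 59/80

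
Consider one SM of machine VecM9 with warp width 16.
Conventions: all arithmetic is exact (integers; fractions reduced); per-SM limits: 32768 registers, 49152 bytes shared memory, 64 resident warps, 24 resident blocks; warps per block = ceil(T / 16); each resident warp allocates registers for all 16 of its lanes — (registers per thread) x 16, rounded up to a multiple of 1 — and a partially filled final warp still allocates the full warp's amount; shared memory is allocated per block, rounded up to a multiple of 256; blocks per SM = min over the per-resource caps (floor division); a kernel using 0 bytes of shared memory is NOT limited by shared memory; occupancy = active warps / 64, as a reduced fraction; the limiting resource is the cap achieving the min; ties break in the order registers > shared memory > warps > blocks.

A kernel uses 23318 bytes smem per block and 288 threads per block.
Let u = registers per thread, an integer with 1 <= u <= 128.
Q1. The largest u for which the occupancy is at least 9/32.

Answer: u = 113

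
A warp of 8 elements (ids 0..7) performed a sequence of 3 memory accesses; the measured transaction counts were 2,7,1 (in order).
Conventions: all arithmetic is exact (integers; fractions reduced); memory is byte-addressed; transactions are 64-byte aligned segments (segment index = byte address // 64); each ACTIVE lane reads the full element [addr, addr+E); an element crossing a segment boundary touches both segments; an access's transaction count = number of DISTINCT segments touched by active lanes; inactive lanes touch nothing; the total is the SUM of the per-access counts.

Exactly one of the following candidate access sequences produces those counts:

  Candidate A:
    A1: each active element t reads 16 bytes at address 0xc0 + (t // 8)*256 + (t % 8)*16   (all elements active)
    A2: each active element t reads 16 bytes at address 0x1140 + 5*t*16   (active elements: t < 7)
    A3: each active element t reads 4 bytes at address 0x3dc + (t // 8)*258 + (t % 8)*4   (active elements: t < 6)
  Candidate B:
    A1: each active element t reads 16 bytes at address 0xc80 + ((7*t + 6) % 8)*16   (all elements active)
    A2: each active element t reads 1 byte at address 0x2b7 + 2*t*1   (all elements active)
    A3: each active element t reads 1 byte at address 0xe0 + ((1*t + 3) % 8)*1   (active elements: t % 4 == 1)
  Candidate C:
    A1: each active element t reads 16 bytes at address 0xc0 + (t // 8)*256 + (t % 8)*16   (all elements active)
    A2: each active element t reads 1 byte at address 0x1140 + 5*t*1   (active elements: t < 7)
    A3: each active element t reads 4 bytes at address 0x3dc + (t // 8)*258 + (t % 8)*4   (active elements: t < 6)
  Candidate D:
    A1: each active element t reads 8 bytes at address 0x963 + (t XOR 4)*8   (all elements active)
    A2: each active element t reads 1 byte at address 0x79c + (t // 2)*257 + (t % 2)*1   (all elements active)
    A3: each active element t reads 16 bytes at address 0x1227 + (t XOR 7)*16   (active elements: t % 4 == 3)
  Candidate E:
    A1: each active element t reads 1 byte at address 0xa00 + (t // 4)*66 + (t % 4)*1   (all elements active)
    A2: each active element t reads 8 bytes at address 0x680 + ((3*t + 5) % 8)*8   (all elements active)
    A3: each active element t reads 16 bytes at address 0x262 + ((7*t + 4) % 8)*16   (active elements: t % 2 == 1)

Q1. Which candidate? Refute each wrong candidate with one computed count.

B: A2 gives 2 transactions, not 7
C: A2 gives 1 transaction, not 7
D: A2 gives 4 transactions, not 7
E: A2 gives 1 transaction, not 7
A: all counts match (2,7,1)

Answer: A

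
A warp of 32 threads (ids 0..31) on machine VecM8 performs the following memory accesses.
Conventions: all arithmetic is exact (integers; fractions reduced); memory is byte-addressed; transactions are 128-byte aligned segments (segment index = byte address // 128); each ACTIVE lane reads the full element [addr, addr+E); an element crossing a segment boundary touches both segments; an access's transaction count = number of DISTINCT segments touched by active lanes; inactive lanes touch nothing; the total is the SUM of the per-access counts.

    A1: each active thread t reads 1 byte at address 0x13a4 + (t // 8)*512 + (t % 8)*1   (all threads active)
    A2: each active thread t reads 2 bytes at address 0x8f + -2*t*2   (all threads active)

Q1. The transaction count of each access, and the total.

A1: 4 transactions
A2: 2 transactions

Answer: 4,2; total 6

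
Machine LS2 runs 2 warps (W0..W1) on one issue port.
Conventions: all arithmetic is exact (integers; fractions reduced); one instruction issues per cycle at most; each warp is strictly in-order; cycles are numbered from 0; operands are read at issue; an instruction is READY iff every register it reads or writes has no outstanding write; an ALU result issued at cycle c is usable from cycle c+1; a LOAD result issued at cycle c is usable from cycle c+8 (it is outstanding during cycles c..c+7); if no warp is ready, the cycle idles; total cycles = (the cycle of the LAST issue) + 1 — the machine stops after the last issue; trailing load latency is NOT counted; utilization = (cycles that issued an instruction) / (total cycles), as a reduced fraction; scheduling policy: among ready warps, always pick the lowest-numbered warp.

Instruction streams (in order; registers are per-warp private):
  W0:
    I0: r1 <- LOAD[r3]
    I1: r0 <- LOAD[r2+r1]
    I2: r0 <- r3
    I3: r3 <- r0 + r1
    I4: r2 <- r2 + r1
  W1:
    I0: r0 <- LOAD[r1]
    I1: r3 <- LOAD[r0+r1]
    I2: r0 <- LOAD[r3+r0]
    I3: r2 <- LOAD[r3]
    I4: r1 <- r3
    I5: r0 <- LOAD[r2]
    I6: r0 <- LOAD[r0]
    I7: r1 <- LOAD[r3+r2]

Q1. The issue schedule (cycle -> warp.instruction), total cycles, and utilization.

cycle 0: W0.I0
cycle 1: W1.I0
cycle 2: idle
cycle 3: idle
cycle 4: idle
cycle 5: idle
cycle 6: idle
cycle 7: idle
cycle 8: W0.I1
cycle 9: W1.I1
cycle 10: idle
cycle 11: idle
cycle 12: idle
cycle 13: idle
cycle 14: idle
cycle 15: idle
cycle 16: W0.I2
cycle 17: W0.I3
cycle 18: W0.I4
cycle 19: W1.I2
cycle 20: W1.I3
cycle 21: W1.I4
cycle 22: idle
cycle 23: idle
cycle 24: idle
cycle 25: idle
cycle 26: idle
cycle 27: idle
cycle 28: W1.I5
cycle 29: idle
cycle 30: idle
cycle 31: idle
cycle 32: idle
cycle 33: idle
cycle 34: idle
cycle 35: idle
cycle 36: W1.I6
cycle 37: W1.I7

Answer: 38 cycles, utilization 13/38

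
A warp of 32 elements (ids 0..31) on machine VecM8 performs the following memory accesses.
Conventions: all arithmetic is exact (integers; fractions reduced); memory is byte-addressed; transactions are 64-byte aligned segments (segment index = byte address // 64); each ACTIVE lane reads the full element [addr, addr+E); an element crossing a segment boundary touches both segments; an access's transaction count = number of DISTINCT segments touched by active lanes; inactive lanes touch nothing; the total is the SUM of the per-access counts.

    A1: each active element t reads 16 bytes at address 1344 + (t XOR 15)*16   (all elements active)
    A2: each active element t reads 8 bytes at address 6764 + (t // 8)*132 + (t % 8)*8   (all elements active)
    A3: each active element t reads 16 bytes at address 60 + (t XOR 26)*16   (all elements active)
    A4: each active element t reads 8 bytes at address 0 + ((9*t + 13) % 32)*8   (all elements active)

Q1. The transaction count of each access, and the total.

A1: 8 transactions
A2: 8 transactions
A3: 9 transactions
A4: 4 transactions

Answer: 8,8,9,4; total 29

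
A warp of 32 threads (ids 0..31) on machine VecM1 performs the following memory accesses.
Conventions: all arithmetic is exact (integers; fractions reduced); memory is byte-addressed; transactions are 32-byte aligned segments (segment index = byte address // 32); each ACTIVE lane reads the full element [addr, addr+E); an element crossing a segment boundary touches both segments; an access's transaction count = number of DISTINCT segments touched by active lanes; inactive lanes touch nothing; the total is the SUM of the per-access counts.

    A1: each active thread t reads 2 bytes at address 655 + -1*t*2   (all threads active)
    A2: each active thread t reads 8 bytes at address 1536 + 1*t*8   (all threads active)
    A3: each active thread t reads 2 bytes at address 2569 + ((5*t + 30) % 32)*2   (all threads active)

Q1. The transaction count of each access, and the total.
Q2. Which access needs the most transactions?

A1: 3 transactions
A2: 8 transactions
A3: 3 transactions

Answer: 3,8,3; total 14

Answer: A2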